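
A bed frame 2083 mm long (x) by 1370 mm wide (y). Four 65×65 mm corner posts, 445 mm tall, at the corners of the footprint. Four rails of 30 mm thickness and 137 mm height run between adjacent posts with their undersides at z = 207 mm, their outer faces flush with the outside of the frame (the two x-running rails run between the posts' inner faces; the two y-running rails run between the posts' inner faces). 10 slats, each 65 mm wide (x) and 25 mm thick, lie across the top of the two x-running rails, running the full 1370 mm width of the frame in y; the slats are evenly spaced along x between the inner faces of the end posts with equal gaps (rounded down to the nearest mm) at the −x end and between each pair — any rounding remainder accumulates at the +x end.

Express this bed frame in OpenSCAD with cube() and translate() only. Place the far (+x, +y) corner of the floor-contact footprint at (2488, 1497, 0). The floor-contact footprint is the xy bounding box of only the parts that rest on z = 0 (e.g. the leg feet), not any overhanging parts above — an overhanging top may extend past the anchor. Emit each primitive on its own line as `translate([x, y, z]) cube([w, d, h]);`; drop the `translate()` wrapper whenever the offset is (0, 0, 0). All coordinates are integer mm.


translate([405, 127, 0]) cube([65, 65, 445]);
translate([405, 1432, 0]) cube([65, 65, 445]);
translate([2423, 127, 0]) cube([65, 65, 445]);
translate([2423, 1432, 0]) cube([65, 65, 445]);
translate([470, 127, 207]) cube([1953, 30, 137]);
translate([470, 1467, 207]) cube([1953, 30, 137]);
translate([405, 192, 207]) cube([30, 1240, 137]);
translate([2458, 192, 207]) cube([30, 1240, 137]);
translate([588, 127, 344]) cube([65, 1370, 25]);
translate([771, 127, 344]) cube([65, 1370, 25]);
translate([954, 127, 344]) cube([65, 1370, 25]);
translate([1137, 127, 344]) cube([65, 1370, 25]);
translate([1320, 127, 344]) cube([65, 1370, 25]);
translate([1503, 127, 344]) cube([65, 1370, 25]);
translate([1686, 127, 344]) cube([65, 1370, 25]);
translate([1869, 127, 344]) cube([65, 1370, 25]);
translate([2052, 127, 344]) cube([65, 1370, 25]);
translate([2235, 127, 344]) cube([65, 1370, 25]);


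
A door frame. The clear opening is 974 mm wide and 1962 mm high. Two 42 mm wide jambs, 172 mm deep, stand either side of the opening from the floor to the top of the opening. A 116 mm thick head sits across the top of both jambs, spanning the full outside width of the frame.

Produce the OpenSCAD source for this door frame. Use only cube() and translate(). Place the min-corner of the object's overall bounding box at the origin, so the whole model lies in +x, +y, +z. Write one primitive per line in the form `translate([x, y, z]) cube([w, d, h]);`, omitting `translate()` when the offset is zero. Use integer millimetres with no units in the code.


cube([42, 172, 1962]);
translate([1016, 0, 0]) cube([42, 172, 1962]);
translate([0, 0, 1962]) cube([1058, 172, 116]);


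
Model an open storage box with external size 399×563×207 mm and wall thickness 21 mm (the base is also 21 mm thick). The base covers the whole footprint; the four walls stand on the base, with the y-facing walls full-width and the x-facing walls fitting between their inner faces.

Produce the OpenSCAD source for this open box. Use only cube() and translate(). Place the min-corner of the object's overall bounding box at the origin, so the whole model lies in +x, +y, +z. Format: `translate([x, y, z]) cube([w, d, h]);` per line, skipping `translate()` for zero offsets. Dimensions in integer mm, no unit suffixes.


cube([399, 563, 21]);
translate([0, 0, 21]) cube([399, 21, 186]);
translate([0, 542, 21]) cube([399, 21, 186]);
translate([0, 21, 21]) cube([21, 521, 186]);
translate([378, 21, 21]) cube([21, 521, 186]);


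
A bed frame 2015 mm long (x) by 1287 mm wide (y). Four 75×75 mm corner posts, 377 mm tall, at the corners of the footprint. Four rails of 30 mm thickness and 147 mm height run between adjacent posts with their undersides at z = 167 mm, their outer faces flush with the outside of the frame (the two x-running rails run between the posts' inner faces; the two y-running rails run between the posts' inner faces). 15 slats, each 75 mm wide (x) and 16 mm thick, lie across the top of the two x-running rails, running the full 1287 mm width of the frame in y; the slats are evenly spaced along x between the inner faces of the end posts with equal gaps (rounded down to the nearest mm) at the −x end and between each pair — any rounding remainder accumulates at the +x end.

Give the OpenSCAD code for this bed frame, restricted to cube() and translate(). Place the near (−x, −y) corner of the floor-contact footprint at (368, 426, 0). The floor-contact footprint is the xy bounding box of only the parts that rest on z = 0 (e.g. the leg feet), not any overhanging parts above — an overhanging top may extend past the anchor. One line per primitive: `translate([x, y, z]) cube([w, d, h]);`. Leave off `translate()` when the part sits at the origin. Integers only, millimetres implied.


translate([368, 426, 0]) cube([75, 75, 377]);
translate([368, 1638, 0]) cube([75, 75, 377]);
translate([2308, 426, 0]) cube([75, 75, 377]);
translate([2308, 1638, 0]) cube([75, 75, 377]);
translate([443, 426, 167]) cube([1865, 30, 147]);
translate([443, 1683, 167]) cube([1865, 30, 147]);
translate([368, 501, 167]) cube([30, 1137, 147]);
translate([2353, 501, 167]) cube([30, 1137, 147]);
translate([489, 426, 314]) cube([75, 1287, 16]);
translate([610, 426, 314]) cube([75, 1287, 16]);
translate([731, 426, 314]) cube([75, 1287, 16]);
translate([852, 426, 314]) cube([75, 1287, 16]);
translate([973, 426, 314]) cube([75, 1287, 16]);
translate([1094, 426, 314]) cube([75, 1287, 16]);
translate([1215, 426, 314]) cube([75, 1287, 16]);
translate([1336, 426, 314]) cube([75, 1287, 16]);
translate([1457, 426, 314]) cube([75, 1287, 16]);
translate([1578, 426, 314]) cube([75, 1287, 16]);
translate([1699, 426, 314]) cube([75, 1287, 16]);
translate([1820, 426, 314]) cube([75, 1287, 16]);
translate([1941, 426, 314]) cube([75, 1287, 16]);
translate([2062, 426, 314]) cube([75, 1287, 16]);
translate([2183, 426, 314]) cube([75, 1287, 16]);


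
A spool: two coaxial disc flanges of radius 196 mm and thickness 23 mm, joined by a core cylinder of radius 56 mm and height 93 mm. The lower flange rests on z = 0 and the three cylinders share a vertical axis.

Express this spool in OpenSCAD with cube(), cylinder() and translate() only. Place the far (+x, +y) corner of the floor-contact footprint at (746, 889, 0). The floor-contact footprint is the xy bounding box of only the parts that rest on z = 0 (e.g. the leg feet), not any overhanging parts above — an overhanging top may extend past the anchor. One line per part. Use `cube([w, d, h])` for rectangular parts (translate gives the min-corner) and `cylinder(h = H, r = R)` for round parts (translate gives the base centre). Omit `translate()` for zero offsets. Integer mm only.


translate([550, 693, 0]) cylinder(h = 23, r = 196);
translate([550, 693, 23]) cylinder(h = 93, r = 56);
translate([550, 693, 116]) cylinder(h = 23, r = 196);


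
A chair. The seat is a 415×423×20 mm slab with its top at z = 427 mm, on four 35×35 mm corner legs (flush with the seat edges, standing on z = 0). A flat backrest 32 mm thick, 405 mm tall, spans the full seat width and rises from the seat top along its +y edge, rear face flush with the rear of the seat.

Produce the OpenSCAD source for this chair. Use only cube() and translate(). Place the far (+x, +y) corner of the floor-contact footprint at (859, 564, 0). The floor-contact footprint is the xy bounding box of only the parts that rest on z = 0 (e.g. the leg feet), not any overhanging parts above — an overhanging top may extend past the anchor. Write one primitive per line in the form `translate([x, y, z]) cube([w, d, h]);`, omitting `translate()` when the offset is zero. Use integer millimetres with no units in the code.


// leg_h = 427 - 20 = 407
translate([444, 141, 407]) cube([415, 423, 20]);
translate([444, 141, 0]) cube([35, 35, 407]);
translate([824, 141, 0]) cube([35, 35, 407]);
translate([444, 529, 0]) cube([35, 35, 407]);
translate([824, 529, 0]) cube([35, 35, 407]);
translate([444, 532, 427]) cube([415, 32, 405]);


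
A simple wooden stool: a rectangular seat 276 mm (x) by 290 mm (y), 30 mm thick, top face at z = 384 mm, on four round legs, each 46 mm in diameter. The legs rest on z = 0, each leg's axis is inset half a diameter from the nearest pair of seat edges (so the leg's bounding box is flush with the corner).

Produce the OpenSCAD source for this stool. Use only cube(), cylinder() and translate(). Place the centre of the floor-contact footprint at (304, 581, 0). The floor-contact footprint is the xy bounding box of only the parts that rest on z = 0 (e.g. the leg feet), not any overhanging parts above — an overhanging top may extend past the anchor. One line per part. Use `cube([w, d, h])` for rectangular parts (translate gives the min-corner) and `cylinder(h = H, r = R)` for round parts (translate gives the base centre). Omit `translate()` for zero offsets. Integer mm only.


translate([166, 436, 354]) cube([276, 290, 30]);
translate([189, 459, 0]) cylinder(h = 354, r = 23);
translate([419, 459, 0]) cylinder(h = 354, r = 23);
translate([189, 703, 0]) cylinder(h = 354, r = 23);
translate([419, 703, 0]) cylinder(h = 354, r = 23);


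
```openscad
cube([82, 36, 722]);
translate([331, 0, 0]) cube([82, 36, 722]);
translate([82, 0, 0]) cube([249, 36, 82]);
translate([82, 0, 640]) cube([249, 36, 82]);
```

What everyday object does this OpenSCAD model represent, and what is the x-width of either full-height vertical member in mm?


A picture frame. The border width is 82 mm.

Four thin pieces enclosing a rectangular opening — a picture frame. The two full-height stiles are 722 mm tall; the top rail sits at z = 640 and is 82 mm tall, so the border above the opening is 722 − 640 = 82 mm, matching the stile x-width.


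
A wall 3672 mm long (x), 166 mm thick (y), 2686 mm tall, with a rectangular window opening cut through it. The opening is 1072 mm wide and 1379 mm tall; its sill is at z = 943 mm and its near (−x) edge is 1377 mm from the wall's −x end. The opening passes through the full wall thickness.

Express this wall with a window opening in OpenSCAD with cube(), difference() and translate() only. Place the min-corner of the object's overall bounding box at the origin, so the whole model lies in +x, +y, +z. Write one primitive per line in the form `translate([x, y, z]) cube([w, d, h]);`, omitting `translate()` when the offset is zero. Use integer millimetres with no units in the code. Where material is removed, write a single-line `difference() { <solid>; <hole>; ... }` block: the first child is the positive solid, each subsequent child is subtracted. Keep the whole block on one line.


difference() { cube([3672, 166, 2686]); translate([1377, 0, 943]) cube([1072, 166, 1379]); }


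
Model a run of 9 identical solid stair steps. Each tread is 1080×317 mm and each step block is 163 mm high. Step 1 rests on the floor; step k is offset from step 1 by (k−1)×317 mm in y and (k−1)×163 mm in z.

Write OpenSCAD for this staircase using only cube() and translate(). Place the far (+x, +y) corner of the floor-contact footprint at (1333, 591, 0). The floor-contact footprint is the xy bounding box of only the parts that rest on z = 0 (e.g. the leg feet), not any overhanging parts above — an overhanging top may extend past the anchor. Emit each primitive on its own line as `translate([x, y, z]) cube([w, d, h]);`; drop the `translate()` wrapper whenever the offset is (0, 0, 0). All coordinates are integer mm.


translate([253, 274, 0]) cube([1080, 317, 163]);
translate([253, 591, 163]) cube([1080, 317, 163]);
translate([253, 908, 326]) cube([1080, 317, 163]);
translate([253, 1225, 489]) cube([1080, 317, 163]);
translate([253, 1542, 652]) cube([1080, 317, 163]);
translate([253, 1859, 815]) cube([1080, 317, 163]);
translate([253, 2176, 978]) cube([1080, 317, 163]);
translate([253, 2493, 1141]) cube([1080, 317, 163]);
translate([253, 2810, 1304]) cube([1080, 317, 163]);


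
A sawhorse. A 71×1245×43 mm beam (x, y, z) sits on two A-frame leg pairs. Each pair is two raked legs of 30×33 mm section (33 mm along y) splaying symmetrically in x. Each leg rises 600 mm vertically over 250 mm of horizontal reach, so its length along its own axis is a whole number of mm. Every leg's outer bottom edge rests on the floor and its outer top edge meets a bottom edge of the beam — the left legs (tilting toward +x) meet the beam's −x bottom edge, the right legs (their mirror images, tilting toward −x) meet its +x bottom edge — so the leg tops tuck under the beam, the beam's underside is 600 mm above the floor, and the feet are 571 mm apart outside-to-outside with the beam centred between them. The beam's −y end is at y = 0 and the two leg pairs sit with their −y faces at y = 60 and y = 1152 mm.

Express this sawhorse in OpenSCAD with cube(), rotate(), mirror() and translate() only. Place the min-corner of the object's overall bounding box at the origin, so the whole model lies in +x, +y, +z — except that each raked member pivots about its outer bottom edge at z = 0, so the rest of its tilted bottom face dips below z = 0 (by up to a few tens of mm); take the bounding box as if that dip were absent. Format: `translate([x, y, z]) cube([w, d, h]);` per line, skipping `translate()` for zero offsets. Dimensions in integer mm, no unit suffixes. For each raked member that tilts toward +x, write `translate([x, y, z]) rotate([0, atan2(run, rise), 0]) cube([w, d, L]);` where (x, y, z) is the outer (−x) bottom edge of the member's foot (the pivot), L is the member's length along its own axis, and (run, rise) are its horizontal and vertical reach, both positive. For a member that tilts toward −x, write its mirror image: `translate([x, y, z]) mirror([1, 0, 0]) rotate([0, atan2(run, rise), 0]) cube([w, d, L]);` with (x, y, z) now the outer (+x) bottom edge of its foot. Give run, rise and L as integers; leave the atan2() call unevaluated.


// leg length = √(250² + 600²) = 650
// right-leg outer foot x = 2·250 + 71 = 571
// beam min-corner = (250, 0, 600)
translate([250, 0, 600]) cube([71, 1245, 43]);
translate([0, 60, 0]) rotate([0, atan2(250, 600), 0]) cube([30, 33, 650]);
translate([571, 60, 0]) mirror([1, 0, 0]) rotate([0, atan2(250, 600), 0]) cube([30, 33, 650]);
translate([0, 1152, 0]) rotate([0, atan2(250, 600), 0]) cube([30, 33, 650]);
translate([571, 1152, 0]) mirror([1, 0, 0]) rotate([0, atan2(250, 600), 0]) cube([30, 33, 650]);


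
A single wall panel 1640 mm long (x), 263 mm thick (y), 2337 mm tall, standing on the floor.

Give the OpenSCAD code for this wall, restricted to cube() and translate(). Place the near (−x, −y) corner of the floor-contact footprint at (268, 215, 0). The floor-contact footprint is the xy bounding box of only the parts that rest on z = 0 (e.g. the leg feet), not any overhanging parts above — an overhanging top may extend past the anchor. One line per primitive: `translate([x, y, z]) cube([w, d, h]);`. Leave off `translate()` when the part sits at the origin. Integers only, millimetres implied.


translate([268, 215, 0]) cube([1640, 263, 2337]);


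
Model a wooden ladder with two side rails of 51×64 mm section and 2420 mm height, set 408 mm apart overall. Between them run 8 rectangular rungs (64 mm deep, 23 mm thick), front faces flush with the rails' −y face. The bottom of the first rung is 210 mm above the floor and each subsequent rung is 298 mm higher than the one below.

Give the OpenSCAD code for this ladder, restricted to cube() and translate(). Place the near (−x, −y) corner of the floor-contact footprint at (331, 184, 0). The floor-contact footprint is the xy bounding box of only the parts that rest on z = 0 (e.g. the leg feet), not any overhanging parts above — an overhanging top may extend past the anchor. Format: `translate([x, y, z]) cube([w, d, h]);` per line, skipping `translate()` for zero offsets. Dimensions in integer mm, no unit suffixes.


translate([331, 184, 0]) cube([51, 64, 2420]);
translate([688, 184, 0]) cube([51, 64, 2420]);
translate([382, 184, 210]) cube([306, 64, 23]);
translate([382, 184, 508]) cube([306, 64, 23]);
translate([382, 184, 806]) cube([306, 64, 23]);
translate([382, 184, 1104]) cube([306, 64, 23]);
translate([382, 184, 1402]) cube([306, 64, 23]);
translate([382, 184, 1700]) cube([306, 64, 23]);
translate([382, 184, 1998]) cube([306, 64, 23]);
translate([382, 184, 2296]) cube([306, 64, 23]);


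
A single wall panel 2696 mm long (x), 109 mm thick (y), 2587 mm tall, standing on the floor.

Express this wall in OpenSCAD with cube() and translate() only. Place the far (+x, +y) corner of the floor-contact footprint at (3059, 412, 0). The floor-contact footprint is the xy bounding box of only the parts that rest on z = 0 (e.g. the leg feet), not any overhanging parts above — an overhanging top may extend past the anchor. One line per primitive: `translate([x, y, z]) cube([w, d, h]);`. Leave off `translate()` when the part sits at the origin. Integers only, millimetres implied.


translate([363, 303, 0]) cube([2696, 109, 2587]);


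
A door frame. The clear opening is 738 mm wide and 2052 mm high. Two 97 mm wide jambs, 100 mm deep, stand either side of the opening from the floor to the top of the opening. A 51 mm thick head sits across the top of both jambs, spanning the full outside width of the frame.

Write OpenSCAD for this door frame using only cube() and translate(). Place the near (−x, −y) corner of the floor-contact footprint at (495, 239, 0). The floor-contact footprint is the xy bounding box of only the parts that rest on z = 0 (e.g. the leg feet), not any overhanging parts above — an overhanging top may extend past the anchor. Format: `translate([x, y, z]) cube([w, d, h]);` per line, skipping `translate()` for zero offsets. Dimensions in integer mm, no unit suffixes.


translate([495, 239, 0]) cube([97, 100, 2052]);
translate([1330, 239, 0]) cube([97, 100, 2052]);
translate([495, 239, 2052]) cube([932, 100, 51]);


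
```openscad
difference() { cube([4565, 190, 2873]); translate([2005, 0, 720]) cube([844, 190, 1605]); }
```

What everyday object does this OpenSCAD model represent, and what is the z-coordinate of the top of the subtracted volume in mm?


A wall with a window opening. The window head height is 2325 mm.

A wall with a rectangular opening subtracted — a window. Sill at z = 720, opening 1605 mm tall, so the head is at 720 + 1605 = 2325 mm.


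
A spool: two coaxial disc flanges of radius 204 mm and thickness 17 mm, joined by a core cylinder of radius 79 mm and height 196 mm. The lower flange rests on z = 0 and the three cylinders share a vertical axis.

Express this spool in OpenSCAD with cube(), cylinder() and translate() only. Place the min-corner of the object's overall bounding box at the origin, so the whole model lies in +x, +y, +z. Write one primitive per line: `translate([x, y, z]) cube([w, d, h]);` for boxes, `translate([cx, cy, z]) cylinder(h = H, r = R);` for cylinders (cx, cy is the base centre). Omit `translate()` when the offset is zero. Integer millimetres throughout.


translate([204, 204, 0]) cylinder(h = 17, r = 204);
translate([204, 204, 17]) cylinder(h = 196, r = 79);
translate([204, 204, 213]) cylinder(h = 17, r = 204);


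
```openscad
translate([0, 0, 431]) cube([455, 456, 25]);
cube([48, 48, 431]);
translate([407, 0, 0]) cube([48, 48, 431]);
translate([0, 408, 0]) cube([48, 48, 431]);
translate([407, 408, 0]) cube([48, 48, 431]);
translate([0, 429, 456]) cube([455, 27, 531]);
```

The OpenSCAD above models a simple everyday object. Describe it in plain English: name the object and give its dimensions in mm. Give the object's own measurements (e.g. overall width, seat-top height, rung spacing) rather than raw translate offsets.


A chair. The seat is a 455×456×25 mm slab with its top at z = 456 mm, on four 48×48 mm corner legs (flush with the seat edges, standing on z = 0). A flat backrest 27 mm thick, 531 mm tall, spans the full seat width and rises from the seat top along its +y edge, rear face flush with the rear of the seat.


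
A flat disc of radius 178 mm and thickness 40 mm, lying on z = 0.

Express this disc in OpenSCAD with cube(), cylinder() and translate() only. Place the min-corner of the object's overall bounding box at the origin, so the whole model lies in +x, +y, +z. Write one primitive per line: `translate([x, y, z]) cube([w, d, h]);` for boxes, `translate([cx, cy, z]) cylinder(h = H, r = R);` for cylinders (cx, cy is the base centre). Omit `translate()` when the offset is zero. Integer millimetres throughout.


translate([178, 178, 0]) cylinder(h = 40, r = 178);


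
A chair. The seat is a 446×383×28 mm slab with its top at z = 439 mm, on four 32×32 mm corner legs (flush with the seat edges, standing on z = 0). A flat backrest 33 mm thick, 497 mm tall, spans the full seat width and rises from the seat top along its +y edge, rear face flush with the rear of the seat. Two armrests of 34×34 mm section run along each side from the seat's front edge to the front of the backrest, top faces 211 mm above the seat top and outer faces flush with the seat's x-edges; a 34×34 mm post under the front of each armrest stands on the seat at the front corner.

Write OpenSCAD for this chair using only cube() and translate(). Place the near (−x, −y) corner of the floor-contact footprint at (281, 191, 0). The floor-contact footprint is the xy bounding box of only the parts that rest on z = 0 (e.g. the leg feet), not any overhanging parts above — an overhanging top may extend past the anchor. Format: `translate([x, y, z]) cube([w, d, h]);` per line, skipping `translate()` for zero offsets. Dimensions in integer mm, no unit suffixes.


translate([281, 191, 411]) cube([446, 383, 28]);
translate([281, 191, 0]) cube([32, 32, 411]);
translate([695, 191, 0]) cube([32, 32, 411]);
translate([281, 542, 0]) cube([32, 32, 411]);
translate([695, 542, 0]) cube([32, 32, 411]);
translate([281, 541, 439]) cube([446, 33, 497]);
translate([281, 191, 616]) cube([34, 350, 34]);
translate([693, 191, 616]) cube([34, 350, 34]);
translate([281, 191, 439]) cube([34, 34, 177]);
translate([693, 191, 439]) cube([34, 34, 177]);


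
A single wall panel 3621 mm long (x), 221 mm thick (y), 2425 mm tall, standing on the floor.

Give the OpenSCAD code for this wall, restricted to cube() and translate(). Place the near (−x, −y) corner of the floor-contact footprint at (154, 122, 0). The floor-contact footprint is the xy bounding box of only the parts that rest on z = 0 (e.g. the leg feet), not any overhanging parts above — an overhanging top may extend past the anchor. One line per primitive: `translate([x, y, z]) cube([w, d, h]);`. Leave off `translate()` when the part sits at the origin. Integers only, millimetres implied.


translate([154, 122, 0]) cube([3621, 221, 2425]);


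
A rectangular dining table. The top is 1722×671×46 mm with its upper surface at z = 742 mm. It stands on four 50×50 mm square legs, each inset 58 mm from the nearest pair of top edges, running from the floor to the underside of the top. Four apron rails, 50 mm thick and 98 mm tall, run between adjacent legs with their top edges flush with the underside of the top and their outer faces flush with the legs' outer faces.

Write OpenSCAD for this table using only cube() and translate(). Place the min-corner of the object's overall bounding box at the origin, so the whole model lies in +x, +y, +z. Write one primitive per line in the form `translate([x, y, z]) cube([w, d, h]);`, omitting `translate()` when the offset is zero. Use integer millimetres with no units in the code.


translate([0, 0, 696]) cube([1722, 671, 46]);
translate([58, 58, 0]) cube([50, 50, 696]);
translate([1614, 58, 0]) cube([50, 50, 696]);
translate([58, 563, 0]) cube([50, 50, 696]);
translate([1614, 563, 0]) cube([50, 50, 696]);
translate([108, 58, 598]) cube([1506, 50, 98]);
translate([108, 563, 598]) cube([1506, 50, 98]);
translate([58, 108, 598]) cube([50, 455, 98]);
translate([1614, 108, 598]) cube([50, 455, 98]);


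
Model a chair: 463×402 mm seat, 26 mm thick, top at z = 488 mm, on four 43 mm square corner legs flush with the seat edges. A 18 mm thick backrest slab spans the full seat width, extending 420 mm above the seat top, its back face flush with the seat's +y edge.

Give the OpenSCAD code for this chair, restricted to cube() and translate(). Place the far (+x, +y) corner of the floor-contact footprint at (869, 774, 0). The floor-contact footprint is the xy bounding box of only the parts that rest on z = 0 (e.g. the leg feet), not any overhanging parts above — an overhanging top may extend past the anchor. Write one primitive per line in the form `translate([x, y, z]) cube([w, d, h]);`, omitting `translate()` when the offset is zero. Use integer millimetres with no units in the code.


translate([406, 372, 462]) cube([463, 402, 26]);
translate([406, 372, 0]) cube([43, 43, 462]);
translate([826, 372, 0]) cube([43, 43, 462]);
translate([406, 731, 0]) cube([43, 43, 462]);
translate([826, 731, 0]) cube([43, 43, 462]);
translate([406, 756, 488]) cube([463, 18, 420]);


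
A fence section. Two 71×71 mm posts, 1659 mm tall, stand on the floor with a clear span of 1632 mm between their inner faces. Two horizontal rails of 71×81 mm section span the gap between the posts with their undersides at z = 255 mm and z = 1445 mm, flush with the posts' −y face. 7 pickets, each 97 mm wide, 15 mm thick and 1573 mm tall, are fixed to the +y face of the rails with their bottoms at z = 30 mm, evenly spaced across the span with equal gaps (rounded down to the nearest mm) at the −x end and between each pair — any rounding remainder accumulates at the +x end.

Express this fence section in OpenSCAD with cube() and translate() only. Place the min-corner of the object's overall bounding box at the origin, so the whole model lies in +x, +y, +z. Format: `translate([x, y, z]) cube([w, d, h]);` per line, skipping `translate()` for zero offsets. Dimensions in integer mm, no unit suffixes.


cube([71, 71, 1659]);
translate([1703, 0, 0]) cube([71, 71, 1659]);
translate([71, 0, 255]) cube([1632, 71, 81]);
translate([71, 0, 1445]) cube([1632, 71, 81]);
translate([190, 71, 30]) cube([97, 15, 1573]);
translate([406, 71, 30]) cube([97, 15, 1573]);
translate([622, 71, 30]) cube([97, 15, 1573]);
translate([838, 71, 30]) cube([97, 15, 1573]);
translate([1054, 71, 30]) cube([97, 15, 1573]);
translate([1270, 71, 30]) cube([97, 15, 1573]);
translate([1486, 71, 30]) cube([97, 15, 1573]);


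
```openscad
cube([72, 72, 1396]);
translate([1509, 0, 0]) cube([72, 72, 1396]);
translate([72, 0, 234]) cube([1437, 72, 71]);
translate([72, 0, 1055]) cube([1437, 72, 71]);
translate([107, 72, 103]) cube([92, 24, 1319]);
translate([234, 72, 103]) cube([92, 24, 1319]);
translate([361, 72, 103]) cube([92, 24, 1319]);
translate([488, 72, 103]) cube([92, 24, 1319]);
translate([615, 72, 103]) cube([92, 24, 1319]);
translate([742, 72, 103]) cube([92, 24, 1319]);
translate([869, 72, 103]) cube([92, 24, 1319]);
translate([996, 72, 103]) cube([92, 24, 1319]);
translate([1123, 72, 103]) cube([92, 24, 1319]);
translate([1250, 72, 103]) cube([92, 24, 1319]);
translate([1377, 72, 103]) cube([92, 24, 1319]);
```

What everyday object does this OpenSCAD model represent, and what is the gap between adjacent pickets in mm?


A fence section. The picket gap is 35 mm.

Two posts, two rails, 11 pickets — a fence section. Span 1437 mm holds 11 pickets of 92 mm with 12 equal gaps: ⌊(1437 − 11·92) / 12⌋ = 35 mm.


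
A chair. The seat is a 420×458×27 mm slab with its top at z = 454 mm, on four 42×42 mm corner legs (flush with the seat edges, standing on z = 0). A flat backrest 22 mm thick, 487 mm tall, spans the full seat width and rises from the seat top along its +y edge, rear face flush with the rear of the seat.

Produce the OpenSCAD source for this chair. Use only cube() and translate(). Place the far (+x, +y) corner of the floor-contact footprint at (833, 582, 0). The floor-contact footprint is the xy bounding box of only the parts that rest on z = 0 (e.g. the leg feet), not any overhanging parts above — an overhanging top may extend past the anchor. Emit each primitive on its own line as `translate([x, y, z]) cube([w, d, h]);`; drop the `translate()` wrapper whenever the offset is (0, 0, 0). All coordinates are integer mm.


translate([413, 124, 427]) cube([420, 458, 27]);
translate([413, 124, 0]) cube([42, 42, 427]);
translate([791, 124, 0]) cube([42, 42, 427]);
translate([413, 540, 0]) cube([42, 42, 427]);
translate([791, 540, 0]) cube([42, 42, 427]);
translate([413, 560, 454]) cube([420, 22, 487]);


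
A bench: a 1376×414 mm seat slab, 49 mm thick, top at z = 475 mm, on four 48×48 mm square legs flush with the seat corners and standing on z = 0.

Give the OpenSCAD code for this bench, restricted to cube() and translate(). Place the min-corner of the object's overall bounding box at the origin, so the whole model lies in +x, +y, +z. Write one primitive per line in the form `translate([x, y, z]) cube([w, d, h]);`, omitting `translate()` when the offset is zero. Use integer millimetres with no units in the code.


translate([0, 0, 426]) cube([1376, 414, 49]);
cube([48, 48, 426]);
translate([0, 366, 0]) cube([48, 48, 426]);
translate([1328, 0, 0]) cube([48, 48, 426]);
translate([1328, 366, 0]) cube([48, 48, 426]);


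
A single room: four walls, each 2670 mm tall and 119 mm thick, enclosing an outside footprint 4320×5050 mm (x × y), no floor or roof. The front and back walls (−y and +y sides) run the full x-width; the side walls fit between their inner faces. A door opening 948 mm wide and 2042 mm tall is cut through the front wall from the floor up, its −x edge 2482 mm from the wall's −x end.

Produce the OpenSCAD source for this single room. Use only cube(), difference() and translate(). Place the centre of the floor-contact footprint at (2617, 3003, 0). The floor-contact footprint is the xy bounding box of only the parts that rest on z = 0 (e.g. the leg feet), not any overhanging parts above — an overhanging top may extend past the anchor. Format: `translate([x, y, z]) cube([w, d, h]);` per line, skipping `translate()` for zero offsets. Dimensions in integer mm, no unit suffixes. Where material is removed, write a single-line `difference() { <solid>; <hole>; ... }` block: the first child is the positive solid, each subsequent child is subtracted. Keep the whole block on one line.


difference() { translate([457, 478, 0]) cube([4320, 119, 2670]); translate([2939, 478, 0]) cube([948, 119, 2042]); }
translate([457, 5409, 0]) cube([4320, 119, 2670]);
translate([457, 597, 0]) cube([119, 4812, 2670]);
translate([4658, 597, 0]) cube([119, 4812, 2670]);


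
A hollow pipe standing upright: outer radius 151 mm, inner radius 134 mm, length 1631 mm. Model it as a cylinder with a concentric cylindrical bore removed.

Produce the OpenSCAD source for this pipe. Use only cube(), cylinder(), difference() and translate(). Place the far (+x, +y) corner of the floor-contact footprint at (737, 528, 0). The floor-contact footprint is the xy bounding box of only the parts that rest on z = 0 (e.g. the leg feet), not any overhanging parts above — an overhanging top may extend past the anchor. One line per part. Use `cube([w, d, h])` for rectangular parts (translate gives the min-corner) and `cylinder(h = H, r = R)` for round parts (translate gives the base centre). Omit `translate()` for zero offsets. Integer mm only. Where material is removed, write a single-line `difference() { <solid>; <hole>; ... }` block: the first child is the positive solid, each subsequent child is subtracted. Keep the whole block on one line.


difference() { translate([586, 377, 0]) cylinder(h = 1631, r = 151); translate([586, 377, 0]) cylinder(h = 1631, r = 134); }


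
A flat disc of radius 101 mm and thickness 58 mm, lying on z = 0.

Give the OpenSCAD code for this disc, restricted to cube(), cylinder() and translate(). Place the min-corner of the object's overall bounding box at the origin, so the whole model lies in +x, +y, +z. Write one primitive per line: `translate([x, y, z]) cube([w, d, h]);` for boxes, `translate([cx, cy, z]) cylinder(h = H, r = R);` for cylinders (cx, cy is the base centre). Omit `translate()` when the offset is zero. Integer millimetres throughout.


translate([101, 101, 0]) cylinder(h = 58, r = 101);


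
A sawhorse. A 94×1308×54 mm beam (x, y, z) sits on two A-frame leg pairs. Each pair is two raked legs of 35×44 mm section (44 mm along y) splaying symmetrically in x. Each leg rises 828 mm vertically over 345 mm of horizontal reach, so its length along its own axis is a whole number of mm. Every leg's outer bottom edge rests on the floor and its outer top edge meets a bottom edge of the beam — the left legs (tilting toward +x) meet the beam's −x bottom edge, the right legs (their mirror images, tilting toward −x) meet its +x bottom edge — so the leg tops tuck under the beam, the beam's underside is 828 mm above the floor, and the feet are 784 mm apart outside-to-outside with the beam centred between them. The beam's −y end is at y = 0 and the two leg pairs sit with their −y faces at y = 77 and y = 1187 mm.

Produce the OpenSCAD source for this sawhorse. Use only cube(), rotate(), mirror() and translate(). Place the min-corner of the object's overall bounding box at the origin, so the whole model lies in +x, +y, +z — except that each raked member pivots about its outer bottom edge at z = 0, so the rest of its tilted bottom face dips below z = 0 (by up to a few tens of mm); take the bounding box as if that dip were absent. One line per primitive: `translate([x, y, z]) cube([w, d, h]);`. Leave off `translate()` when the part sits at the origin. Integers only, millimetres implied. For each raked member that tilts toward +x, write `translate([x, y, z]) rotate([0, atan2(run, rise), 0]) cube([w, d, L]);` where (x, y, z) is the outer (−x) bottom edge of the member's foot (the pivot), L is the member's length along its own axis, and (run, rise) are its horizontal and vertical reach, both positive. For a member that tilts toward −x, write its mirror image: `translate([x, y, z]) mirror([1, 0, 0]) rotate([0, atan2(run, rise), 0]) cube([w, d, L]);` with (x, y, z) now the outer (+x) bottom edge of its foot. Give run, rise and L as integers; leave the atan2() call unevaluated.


translate([345, 0, 828]) cube([94, 1308, 54]);
translate([0, 77, 0]) rotate([0, atan2(345, 828), 0]) cube([35, 44, 897]);
translate([784, 77, 0]) mirror([1, 0, 0]) rotate([0, atan2(345, 828), 0]) cube([35, 44, 897]);
translate([0, 1187, 0]) rotate([0, atan2(345, 828), 0]) cube([35, 44, 897]);
translate([784, 1187, 0]) mirror([1, 0, 0]) rotate([0, atan2(345, 828), 0]) cube([35, 44, 897]);


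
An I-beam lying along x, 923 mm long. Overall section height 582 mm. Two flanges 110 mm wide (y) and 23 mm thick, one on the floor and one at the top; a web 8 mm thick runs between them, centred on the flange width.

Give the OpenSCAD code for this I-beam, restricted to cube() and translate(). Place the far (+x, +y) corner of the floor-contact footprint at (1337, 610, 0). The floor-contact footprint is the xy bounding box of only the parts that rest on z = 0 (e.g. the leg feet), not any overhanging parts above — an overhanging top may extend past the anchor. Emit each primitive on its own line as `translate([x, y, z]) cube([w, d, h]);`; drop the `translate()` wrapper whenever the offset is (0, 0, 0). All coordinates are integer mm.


translate([414, 500, 0]) cube([923, 110, 23]);
translate([414, 551, 23]) cube([923, 8, 536]);
translate([414, 500, 559]) cube([923, 110, 23]);


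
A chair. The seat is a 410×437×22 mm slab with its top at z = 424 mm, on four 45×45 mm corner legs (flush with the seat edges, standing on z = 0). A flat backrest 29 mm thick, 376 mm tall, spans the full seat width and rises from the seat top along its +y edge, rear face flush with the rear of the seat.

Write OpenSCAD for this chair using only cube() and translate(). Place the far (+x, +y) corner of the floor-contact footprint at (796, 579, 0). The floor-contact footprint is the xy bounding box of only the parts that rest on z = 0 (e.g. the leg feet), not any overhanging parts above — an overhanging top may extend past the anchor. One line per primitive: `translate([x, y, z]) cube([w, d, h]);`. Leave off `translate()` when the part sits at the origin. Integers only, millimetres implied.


translate([386, 142, 402]) cube([410, 437, 22]);
translate([386, 142, 0]) cube([45, 45, 402]);
translate([751, 142, 0]) cube([45, 45, 402]);
translate([386, 534, 0]) cube([45, 45, 402]);
translate([751, 534, 0]) cube([45, 45, 402]);
translate([386, 550, 424]) cube([410, 29, 376]);


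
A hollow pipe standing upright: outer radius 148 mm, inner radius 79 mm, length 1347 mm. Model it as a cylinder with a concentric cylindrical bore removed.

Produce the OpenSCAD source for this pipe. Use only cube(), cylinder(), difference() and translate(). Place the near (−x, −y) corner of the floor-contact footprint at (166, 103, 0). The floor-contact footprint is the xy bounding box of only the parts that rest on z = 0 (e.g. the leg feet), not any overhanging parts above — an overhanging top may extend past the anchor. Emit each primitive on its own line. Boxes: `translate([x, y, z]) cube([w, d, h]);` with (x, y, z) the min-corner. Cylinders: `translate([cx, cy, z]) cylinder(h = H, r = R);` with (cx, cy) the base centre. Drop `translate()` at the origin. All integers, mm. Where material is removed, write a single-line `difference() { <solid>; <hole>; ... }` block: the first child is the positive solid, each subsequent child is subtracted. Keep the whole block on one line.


difference() { translate([314, 251, 0]) cylinder(h = 1347, r = 148); translate([314, 251, 0]) cylinder(h = 1347, r = 79); }


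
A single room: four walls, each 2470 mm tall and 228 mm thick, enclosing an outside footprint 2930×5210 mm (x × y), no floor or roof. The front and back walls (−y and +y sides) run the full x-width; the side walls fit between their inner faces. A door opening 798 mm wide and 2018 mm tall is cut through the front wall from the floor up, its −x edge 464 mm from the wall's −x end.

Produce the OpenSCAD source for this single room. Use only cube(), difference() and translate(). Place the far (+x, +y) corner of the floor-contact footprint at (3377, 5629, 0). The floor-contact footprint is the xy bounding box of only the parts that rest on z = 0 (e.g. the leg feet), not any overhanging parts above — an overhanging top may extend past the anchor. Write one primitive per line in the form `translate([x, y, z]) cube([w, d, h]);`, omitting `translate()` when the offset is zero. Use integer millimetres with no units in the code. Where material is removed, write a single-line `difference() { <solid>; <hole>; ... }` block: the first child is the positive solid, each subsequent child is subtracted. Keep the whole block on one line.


difference() { translate([447, 419, 0]) cube([2930, 228, 2470]); translate([911, 419, 0]) cube([798, 228, 2018]); }
translate([447, 5401, 0]) cube([2930, 228, 2470]);
translate([447, 647, 0]) cube([228, 4754, 2470]);
translate([3149, 647, 0]) cube([228, 4754, 2470]);


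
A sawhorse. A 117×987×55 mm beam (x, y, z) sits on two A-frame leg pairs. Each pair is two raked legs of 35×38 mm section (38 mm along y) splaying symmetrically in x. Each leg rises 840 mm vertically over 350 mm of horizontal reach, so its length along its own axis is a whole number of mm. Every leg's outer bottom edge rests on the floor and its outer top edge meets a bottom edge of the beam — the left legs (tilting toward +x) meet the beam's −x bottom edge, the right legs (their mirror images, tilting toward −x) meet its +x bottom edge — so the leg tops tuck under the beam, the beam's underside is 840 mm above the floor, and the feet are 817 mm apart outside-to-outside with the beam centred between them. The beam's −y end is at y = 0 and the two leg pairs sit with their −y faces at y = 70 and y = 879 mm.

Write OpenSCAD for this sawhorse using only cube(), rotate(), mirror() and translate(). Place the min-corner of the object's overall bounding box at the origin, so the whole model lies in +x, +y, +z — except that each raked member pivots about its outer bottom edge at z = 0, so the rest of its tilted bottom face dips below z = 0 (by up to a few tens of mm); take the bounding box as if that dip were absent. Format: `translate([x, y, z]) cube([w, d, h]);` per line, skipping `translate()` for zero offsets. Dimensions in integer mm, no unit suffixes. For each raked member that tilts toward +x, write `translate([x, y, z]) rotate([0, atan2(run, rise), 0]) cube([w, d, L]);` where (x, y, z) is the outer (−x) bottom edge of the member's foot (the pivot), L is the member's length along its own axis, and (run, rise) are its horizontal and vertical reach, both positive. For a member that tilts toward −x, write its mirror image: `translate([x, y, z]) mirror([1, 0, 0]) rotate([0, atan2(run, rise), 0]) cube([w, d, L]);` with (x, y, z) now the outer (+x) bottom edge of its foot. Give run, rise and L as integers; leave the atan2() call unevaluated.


translate([350, 0, 840]) cube([117, 987, 55]);
translate([0, 70, 0]) rotate([0, atan2(350, 840), 0]) cube([35, 38, 910]);
translate([817, 70, 0]) mirror([1, 0, 0]) rotate([0, atan2(350, 840), 0]) cube([35, 38, 910]);
translate([0, 879, 0]) rotate([0, atan2(350, 840), 0]) cube([35, 38, 910]);
translate([817, 879, 0]) mirror([1, 0, 0]) rotate([0, atan2(350, 840), 0]) cube([35, 38, 910]);
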